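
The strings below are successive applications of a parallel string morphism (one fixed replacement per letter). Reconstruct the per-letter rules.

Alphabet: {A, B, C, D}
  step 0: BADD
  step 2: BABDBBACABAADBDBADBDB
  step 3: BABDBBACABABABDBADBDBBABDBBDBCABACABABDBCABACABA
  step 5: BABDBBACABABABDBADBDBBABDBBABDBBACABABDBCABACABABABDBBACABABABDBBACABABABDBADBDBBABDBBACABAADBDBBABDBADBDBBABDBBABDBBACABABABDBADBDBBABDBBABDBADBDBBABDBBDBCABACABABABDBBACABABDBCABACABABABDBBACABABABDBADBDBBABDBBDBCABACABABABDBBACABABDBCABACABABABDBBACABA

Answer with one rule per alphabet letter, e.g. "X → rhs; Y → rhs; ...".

A->BDB, B->BA, C->AD, D->CA

  step 2 ⇒ step 3: BABDBBACABAADBDBADBDB ⇒ BA·BDB·BA·CA·BA·BA·BDB·AD·BDB·BA·BDB·BDB·CA·BA·CA·BA·BDB·CA·BA·CA·BA
    A ↦ BDB
    B ↦ BA
    C ↦ AD
    D ↦ CA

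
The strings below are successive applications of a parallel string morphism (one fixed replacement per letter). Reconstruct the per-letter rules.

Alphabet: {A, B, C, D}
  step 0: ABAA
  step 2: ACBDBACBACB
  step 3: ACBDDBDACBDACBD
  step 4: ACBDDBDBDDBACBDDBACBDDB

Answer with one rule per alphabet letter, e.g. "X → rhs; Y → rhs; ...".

A->AC, B->D, C->B, D->DB

  step 3 ⇒ step 4: ACBDDBDACBDACBD ⇒ AC·B·D·DB·DB·D·DB·AC·B·D·DB·AC·B·D·DB
    A ↦ AC
    B ↦ D
    C ↦ B
    D ↦ DB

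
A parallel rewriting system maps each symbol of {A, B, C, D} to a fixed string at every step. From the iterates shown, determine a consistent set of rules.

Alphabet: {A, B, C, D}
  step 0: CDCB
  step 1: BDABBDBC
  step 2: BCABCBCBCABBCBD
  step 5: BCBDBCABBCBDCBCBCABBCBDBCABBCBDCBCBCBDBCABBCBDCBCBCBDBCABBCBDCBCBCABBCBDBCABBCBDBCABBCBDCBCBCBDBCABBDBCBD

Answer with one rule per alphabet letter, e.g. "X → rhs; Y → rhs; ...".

A->C, B->BC, C->BD, D->AB

  step 1 ⇒ step 2: BDABBDBC ⇒ BC·AB·C·BC·BC·AB·BC·BD
    A ↦ C
    B ↦ BC
    C ↦ BD
    D ↦ AB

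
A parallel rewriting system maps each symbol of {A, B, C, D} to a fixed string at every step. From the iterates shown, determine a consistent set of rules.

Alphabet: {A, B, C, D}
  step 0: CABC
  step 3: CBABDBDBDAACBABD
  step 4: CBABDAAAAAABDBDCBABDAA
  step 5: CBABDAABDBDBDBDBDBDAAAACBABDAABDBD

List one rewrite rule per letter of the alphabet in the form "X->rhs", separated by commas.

  step 4 ⇒ step 5: CBABDAAAAAABDBDCBABDAA ⇒ CB·A·BD·A·A·BD·BD·BD·BD·BD·BD·A·A·A·A·CB·A·BD·A·A·BD·BD
    A ↦ BD
    B ↦ A
    C ↦ CB
    D ↦ A

A->BD, B->A, C->CB, D->A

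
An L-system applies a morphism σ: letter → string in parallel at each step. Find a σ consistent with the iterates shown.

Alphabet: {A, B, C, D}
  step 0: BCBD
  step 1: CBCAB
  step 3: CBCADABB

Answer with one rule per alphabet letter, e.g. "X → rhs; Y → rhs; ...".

  step 0 ⇒ step 1: BCBD ⇒ C·B·C·AB
    B ↦ C
    C ↦ B
    D ↦ AB
    A ↦ AD  (constrained at step 1)

A->AD, B->C, C->B, D->AB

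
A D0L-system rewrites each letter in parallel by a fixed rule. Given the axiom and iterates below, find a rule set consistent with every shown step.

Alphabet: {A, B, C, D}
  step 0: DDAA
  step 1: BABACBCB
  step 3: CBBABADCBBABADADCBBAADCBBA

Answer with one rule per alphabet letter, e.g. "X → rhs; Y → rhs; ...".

A->CB, B->AD, C->B, D->BA

  step 0 ⇒ step 1: DDAA ⇒ BA·BA·CB·CB
    A ↦ CB
    D ↦ BA
    B ↦ AD  (constrained at step 1)
    C ↦ B  (constrained at step 1)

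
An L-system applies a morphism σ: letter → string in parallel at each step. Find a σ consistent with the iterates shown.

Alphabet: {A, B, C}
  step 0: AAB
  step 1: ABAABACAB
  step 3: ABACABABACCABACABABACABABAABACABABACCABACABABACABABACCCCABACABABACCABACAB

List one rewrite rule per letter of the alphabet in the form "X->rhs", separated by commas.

  step 0 ⇒ step 1: AAB ⇒ ABA·ABA·CAB
    A ↦ ABA
    B ↦ CAB
    C ↦ CC  (constrained at step 1)

A->ABA, B->CAB, C->CC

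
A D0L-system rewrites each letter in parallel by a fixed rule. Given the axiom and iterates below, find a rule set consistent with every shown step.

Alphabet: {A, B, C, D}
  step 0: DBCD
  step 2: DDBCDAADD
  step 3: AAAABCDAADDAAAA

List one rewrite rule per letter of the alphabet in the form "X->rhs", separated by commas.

A->D, B->BC, C->D, D->AA

  step 2 ⇒ step 3: DDBCDAADD ⇒ AA·AA·BC·D·AA·D·D·AA·AA
    A ↦ D
    B ↦ BC
    C ↦ D
    D ↦ AA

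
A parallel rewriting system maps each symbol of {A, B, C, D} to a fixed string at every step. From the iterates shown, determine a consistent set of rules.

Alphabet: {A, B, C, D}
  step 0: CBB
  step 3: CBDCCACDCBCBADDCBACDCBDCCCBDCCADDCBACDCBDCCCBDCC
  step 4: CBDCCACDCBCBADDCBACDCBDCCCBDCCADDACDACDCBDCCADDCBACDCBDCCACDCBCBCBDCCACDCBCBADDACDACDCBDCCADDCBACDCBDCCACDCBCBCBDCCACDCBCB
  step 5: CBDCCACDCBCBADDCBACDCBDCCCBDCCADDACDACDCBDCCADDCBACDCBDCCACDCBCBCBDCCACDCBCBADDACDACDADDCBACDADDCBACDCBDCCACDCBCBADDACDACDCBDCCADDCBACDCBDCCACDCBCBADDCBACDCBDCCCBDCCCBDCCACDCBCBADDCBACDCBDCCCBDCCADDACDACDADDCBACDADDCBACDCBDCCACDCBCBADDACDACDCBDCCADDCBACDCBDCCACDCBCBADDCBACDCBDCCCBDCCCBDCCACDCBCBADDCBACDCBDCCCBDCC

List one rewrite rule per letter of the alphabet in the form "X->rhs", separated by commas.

A->ADD, B->DCC, C->CB, D->ACD

  step 4 ⇒ step 5: CBDCCACDCBCBADDCBACDCBDCCCBDCCADDACDACDCBDCCADDCBACDCBDCCACDCBCBCBDCCACDCBCBADDACDACDCBDCCADDCBACDCBDCCACDCBCBCBDCCACDCBCB ⇒ CB·DCC·ACD·CB·CB·ADD·CB·ACD·CB·DCC·CB·DCC·ADD·ACD·ACD·CB·DCC·ADD·CB·ACD·CB·DCC·ACD·CB·CB·CB·DCC·ACD·CB·CB·ADD·ACD·ACD·ADD·CB·ACD·ADD·CB·ACD·CB·DCC·ACD·CB·CB·ADD·ACD·ACD·CB·DCC·ADD·CB·ACD·CB·DCC·ACD·CB·CB·ADD·CB·ACD·CB·DCC·CB·DCC·CB·DCC·ACD·CB·CB·ADD·CB·ACD·CB·DCC·CB·DCC·ADD·ACD·ACD·ADD·CB·ACD·ADD·CB·ACD·CB·DCC·ACD·CB·CB·ADD·ACD·ACD·CB·DCC·ADD·CB·ACD·CB·DCC·ACD·CB·CB·ADD·CB·ACD·CB·DCC·CB·DCC·CB·DCC·ACD·CB·CB·ADD·CB·ACD·CB·DCC·CB·DCC
    A ↦ ADD
    B ↦ DCC
    C ↦ CB
    D ↦ ACD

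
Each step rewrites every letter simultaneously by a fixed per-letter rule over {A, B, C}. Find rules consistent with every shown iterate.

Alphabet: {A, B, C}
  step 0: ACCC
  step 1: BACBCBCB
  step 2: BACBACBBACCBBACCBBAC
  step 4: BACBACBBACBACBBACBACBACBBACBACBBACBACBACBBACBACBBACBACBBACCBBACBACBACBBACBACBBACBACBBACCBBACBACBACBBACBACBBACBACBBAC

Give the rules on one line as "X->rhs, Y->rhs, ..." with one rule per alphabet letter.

A->BA, B->BAC, C->CB

  step 1 ⇒ step 2: BACBCBCB ⇒ BAC·BA·CB·BAC·CB·BAC·CB·BAC
    A ↦ BA
    B ↦ BAC
    C ↦ CB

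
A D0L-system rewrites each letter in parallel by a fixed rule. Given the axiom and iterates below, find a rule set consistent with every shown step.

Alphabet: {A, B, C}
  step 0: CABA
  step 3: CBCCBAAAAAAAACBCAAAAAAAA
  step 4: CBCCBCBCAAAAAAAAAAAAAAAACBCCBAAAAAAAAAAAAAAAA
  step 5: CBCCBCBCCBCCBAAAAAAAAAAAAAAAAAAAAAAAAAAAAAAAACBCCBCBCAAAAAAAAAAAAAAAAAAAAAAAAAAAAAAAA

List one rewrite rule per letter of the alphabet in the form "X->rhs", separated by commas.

A->AA, B->C, C->CB

  step 4 ⇒ step 5: CBCCBCBCAAAAAAAAAAAAAAAACBCCBAAAAAAAAAAAAAAAA ⇒ CB·C·CB·CB·C·CB·C·CB·AA·AA·AA·AA·AA·AA·AA·AA·AA·AA·AA·AA·AA·AA·AA·AA·CB·C·CB·CB·C·AA·AA·AA·AA·AA·AA·AA·AA·AA·AA·AA·AA·AA·AA·AA·AA
    A ↦ AA
    B ↦ C
    C ↦ CB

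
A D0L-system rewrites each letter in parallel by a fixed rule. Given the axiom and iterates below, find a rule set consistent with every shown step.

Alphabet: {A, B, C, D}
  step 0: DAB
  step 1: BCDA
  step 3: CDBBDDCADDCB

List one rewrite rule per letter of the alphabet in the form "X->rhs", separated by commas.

A->CD, B->A, C->DDC, D->B

  step 0 ⇒ step 1: DAB ⇒ B·CD·A
    A ↦ CD
    B ↦ A
    D ↦ B
    C ↦ DDC  (constrained at step 1)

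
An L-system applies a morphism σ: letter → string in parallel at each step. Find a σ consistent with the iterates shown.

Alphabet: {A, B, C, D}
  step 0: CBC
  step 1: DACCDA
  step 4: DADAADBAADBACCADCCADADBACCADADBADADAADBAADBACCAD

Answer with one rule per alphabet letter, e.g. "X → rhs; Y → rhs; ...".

A->AD, B->CC, C->DA, D->BA

  step 0 ⇒ step 1: CBC ⇒ DA·CC·DA
    B ↦ CC
    C ↦ DA
    A ↦ AD  (constrained at step 1)
    D ↦ BA  (constrained at step 1)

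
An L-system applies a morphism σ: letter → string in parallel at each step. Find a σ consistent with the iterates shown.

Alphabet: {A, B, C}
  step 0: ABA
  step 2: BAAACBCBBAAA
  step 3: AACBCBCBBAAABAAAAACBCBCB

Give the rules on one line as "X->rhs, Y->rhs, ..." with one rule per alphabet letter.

A->CB, B->AA, C->BA

  step 2 ⇒ step 3: BAAACBCBBAAA ⇒ AA·CB·CB·CB·BA·AA·BA·AA·AA·CB·CB·CB
    A ↦ CB
    B ↦ AA
    C ↦ BA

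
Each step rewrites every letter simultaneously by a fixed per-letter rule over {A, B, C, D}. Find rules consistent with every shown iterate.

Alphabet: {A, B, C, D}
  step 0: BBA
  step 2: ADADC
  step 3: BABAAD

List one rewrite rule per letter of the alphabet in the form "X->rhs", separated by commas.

A->B, B->C, C->AD, D->A

  step 2 ⇒ step 3: ADADC ⇒ B·A·B·A·AD
    A ↦ B
    C ↦ AD
    D ↦ A
    B ↦ C  (constrained at step 0)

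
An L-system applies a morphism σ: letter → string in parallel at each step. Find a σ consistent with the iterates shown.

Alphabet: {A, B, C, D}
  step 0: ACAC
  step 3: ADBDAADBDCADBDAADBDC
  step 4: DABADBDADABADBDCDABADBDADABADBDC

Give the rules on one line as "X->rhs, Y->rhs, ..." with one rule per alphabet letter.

A->DA, B->AD, C->DC, D->B

  step 3 ⇒ step 4: ADBDAADBDCADBDAADBDC ⇒ DA·B·AD·B·DA·DA·B·AD·B·DC·DA·B·AD·B·DA·DA·B·AD·B·DC
    A ↦ DA
    B ↦ AD
    C ↦ DC
    D ↦ B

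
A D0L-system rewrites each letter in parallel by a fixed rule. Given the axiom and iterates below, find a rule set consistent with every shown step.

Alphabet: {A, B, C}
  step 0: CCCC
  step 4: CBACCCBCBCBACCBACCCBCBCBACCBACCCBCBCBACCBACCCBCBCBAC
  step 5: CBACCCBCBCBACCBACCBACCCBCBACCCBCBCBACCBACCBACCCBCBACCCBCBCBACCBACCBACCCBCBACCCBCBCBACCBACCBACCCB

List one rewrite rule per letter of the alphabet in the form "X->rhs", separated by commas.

  step 4 ⇒ step 5: CBACCCBCBCBACCBACCCBCBCBACCBACCCBCBCBACCBACCCBCBCBAC ⇒ CB·AC·C·CB·CB·CB·AC·CB·AC·CB·AC·C·CB·CB·AC·C·CB·CB·CB·AC·CB·AC·CB·AC·C·CB·CB·AC·C·CB·CB·CB·AC·CB·AC·CB·AC·C·CB·CB·AC·C·CB·CB·CB·AC·CB·AC·CB·AC·C·CB
    A ↦ C
    B ↦ AC
    C ↦ CB

A->C, B->AC, C->CB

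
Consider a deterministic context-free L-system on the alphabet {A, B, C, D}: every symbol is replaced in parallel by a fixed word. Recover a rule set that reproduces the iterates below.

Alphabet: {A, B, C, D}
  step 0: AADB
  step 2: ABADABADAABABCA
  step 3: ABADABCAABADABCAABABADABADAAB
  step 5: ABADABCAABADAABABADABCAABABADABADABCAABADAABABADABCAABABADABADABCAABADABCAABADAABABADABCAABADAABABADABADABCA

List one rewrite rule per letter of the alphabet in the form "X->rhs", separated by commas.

A->AB, B->AD, C->A, D->CA

  step 2 ⇒ step 3: ABADABADAABABCA ⇒ AB·AD·AB·CA·AB·AD·AB·CA·AB·AB·AD·AB·AD·A·AB
    A ↦ AB
    B ↦ AD
    C ↦ A
    D ↦ CA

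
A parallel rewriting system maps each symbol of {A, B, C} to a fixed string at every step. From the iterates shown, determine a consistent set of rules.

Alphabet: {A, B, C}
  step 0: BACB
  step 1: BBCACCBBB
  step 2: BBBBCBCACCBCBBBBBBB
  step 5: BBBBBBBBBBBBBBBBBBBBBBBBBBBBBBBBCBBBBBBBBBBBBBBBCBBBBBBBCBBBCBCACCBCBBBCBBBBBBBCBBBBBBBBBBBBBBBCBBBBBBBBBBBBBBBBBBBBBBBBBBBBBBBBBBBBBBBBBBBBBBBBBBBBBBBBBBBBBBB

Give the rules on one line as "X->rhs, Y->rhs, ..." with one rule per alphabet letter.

  step 1 ⇒ step 2: BBCACCBBB ⇒ BB·BB·CB·CAC·CB·CB·BB·BB·BB
    A ↦ CAC
    B ↦ BB
    C ↦ CB

A->CAC, B->BB, C->CB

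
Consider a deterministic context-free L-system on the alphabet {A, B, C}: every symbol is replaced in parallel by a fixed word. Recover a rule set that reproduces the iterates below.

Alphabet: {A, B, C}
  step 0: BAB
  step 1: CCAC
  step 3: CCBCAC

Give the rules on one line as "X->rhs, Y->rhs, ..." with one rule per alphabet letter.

  step 0 ⇒ step 1: BAB ⇒ C·CA·C
    A ↦ CA
    B ↦ C
    C ↦ B  (constrained at step 1)

A->CA, B->C, C->B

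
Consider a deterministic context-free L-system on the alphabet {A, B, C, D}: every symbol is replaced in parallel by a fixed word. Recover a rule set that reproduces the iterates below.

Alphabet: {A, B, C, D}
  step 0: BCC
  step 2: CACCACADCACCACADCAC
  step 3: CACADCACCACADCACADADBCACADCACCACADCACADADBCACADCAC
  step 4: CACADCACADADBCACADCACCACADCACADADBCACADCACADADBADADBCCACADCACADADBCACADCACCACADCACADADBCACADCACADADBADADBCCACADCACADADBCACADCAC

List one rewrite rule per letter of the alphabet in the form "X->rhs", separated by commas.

  step 3 ⇒ step 4: CACADCACCACADCACADADBCACADCACCACADCACADADBCACADCAC ⇒ CAC·AD·CAC·AD·ADB·CAC·AD·CAC·CAC·AD·CAC·AD·ADB·CAC·AD·CAC·AD·ADB·AD·ADB·C·CAC·AD·CAC·AD·ADB·CAC·AD·CAC·CAC·AD·CAC·AD·ADB·CAC·AD·CAC·AD·ADB·AD·ADB·C·CAC·AD·CAC·AD·ADB·CAC·AD·CAC
    A ↦ AD
    B ↦ C
    C ↦ CAC
    D ↦ ADB

A->AD, B->C, C->CAC, D->ADB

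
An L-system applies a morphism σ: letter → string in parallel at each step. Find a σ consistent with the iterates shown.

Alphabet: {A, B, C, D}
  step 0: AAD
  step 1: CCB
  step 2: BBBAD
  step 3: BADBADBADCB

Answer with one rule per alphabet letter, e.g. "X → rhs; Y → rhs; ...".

  step 2 ⇒ step 3: BBBAD ⇒ BAD·BAD·BAD·C·B
    A ↦ C
    B ↦ BAD
    D ↦ B
  step 1 ⇒ step 2: CCB ⇒ B·B·BAD
    C ↦ B

A->C, B->BAD, C->B, D->B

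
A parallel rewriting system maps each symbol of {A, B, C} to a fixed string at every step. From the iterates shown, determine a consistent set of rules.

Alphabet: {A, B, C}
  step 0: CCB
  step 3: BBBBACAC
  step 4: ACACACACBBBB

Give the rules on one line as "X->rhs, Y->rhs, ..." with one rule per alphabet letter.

A->B, B->AC, C->B

  step 3 ⇒ step 4: BBBBACAC ⇒ AC·AC·AC·AC·B·B·B·B
    A ↦ B
    B ↦ AC
    C ↦ B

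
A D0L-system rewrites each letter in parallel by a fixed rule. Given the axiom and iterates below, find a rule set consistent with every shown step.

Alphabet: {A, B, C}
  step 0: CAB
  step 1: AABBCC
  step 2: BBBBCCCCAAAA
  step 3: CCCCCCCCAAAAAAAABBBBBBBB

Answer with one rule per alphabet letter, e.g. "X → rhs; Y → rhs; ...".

A->BB, B->CC, C->AA

  step 2 ⇒ step 3: BBBBCCCCAAAA ⇒ CC·CC·CC·CC·AA·AA·AA·AA·BB·BB·BB·BB
    A ↦ BB
    B ↦ CC
    C ↦ AA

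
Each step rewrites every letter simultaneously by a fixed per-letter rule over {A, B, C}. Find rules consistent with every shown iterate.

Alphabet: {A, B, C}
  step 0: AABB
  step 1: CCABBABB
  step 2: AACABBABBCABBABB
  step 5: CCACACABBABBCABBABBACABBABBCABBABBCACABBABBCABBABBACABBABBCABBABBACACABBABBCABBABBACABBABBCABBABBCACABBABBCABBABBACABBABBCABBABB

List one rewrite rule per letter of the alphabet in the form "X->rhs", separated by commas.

  step 1 ⇒ step 2: CCABBABB ⇒ A·A·C·ABB·ABB·C·ABB·ABB
    A ↦ C
    B ↦ ABB
    C ↦ A

A->C, B->ABB, C->A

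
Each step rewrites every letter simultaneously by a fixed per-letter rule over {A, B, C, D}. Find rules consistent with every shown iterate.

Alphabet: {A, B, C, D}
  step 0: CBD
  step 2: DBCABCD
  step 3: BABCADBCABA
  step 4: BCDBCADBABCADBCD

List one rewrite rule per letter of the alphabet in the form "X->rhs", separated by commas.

  step 3 ⇒ step 4: BABCADBCABA ⇒ BC·D·BC·A·D·BA·BC·A·D·BC·D
    A ↦ D
    B ↦ BC
    C ↦ A
    D ↦ BA

A->D, B->BC, C->A, D->BA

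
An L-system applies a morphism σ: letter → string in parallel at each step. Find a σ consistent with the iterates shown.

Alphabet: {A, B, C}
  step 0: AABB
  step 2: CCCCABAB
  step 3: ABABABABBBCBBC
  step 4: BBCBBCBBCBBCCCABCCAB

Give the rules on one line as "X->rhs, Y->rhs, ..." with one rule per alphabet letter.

  step 3 ⇒ step 4: ABABABABBBCBBC ⇒ BB·C·BB·C·BB·C·BB·C·C·C·AB·C·C·AB
    A ↦ BB
    B ↦ C
    C ↦ AB

A->BB, B->C, C->AB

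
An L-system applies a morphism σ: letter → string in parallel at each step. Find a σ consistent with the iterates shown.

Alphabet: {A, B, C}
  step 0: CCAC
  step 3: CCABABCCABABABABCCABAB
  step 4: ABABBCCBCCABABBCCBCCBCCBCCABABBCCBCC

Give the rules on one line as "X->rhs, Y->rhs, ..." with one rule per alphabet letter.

A->B, B->CC, C->AB

  step 3 ⇒ step 4: CCABABCCABABABABCCABAB ⇒ AB·AB·B·CC·B·CC·AB·AB·B·CC·B·CC·B·CC·B·CC·AB·AB·B·CC·B·CC
    A ↦ B
    B ↦ CC
    C ↦ AB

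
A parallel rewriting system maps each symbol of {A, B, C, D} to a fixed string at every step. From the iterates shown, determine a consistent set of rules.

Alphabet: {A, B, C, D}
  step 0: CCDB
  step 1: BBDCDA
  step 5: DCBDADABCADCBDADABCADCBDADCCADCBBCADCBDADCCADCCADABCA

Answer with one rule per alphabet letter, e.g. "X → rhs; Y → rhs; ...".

A->CA, B->DA, C->B, D->DC

  step 0 ⇒ step 1: CCDB ⇒ B·B·DC·DA
    B ↦ DA
    C ↦ B
    D ↦ DC
    A ↦ CA  (constrained at step 1)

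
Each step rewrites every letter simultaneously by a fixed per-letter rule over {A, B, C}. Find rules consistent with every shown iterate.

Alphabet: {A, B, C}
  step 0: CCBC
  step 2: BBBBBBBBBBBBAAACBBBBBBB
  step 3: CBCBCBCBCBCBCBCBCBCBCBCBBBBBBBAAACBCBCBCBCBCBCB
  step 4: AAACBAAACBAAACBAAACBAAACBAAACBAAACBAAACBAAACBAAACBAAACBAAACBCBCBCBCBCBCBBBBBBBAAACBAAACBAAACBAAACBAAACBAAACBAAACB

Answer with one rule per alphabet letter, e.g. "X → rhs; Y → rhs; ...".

A->BB, B->CB, C->AAA

  step 3 ⇒ step 4: CBCBCBCBCBCBCBCBCBCBCBCBBBBBBBAAACBCBCBCBCBCBCB ⇒ AAA·CB·AAA·CB·AAA·CB·AAA·CB·AAA·CB·AAA·CB·AAA·CB·AAA·CB·AAA·CB·AAA·CB·AAA·CB·AAA·CB·CB·CB·CB·CB·CB·CB·BB·BB·BB·AAA·CB·AAA·CB·AAA·CB·AAA·CB·AAA·CB·AAA·CB·AAA·CB
    A ↦ BB
    B ↦ CB
    C ↦ AAA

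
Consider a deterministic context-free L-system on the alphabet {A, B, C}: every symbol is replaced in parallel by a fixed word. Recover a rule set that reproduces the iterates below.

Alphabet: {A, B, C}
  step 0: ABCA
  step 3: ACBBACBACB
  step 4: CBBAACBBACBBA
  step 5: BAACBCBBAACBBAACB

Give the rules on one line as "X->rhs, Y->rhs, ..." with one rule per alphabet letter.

A->CB, B->A, C->B

  step 4 ⇒ step 5: CBBAACBBACBBA ⇒ B·A·A·CB·CB·B·A·A·CB·B·A·A·CB
    A ↦ CB
    B ↦ A
    C ↦ B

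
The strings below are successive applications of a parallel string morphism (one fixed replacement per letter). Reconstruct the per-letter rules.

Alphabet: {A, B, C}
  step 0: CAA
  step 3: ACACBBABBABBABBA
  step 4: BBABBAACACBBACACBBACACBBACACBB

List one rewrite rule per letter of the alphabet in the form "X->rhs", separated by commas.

  step 3 ⇒ step 4: ACACBBABBABBABBA ⇒ BB·A·BB·A·AC·AC·BB·AC·AC·BB·AC·AC·BB·AC·AC·BB
    A ↦ BB
    B ↦ AC
    C ↦ A

A->BB, B->AC, C->A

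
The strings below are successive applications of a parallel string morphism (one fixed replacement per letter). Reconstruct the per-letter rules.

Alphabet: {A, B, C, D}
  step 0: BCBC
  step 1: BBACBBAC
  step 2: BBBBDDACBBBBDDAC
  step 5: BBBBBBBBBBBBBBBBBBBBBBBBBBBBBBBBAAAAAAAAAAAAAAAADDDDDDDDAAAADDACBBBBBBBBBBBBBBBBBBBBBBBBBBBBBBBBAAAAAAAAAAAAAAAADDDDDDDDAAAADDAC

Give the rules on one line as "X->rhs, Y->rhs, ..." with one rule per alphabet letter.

A->DD, B->BB, C->AC, D->AA

  step 1 ⇒ step 2: BBACBBAC ⇒ BB·BB·DD·AC·BB·BB·DD·AC
    A ↦ DD
    B ↦ BB
    C ↦ AC
    D ↦ AA  (constrained at step 2)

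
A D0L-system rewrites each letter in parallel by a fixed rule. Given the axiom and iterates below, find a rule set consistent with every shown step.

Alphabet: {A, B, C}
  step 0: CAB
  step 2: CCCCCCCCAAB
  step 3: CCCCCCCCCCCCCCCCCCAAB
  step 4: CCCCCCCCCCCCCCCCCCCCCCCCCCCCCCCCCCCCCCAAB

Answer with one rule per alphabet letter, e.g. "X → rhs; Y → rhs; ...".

A->C, B->AAB, C->CC

  step 3 ⇒ step 4: CCCCCCCCCCCCCCCCCCAAB ⇒ CC·CC·CC·CC·CC·CC·CC·CC·CC·CC·CC·CC·CC·CC·CC·CC·CC·CC·C·C·AAB
    A ↦ C
    B ↦ AAB
    C ↦ CC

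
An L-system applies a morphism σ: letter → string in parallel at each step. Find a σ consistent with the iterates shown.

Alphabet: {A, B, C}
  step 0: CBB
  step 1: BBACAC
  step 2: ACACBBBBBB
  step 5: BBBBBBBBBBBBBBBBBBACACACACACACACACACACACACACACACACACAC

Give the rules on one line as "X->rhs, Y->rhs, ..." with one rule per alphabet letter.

  step 1 ⇒ step 2: BBACAC ⇒ AC·AC·B·BB·B·BB
    A ↦ B
    B ↦ AC
    C ↦ BB

A->B, B->AC, C->BB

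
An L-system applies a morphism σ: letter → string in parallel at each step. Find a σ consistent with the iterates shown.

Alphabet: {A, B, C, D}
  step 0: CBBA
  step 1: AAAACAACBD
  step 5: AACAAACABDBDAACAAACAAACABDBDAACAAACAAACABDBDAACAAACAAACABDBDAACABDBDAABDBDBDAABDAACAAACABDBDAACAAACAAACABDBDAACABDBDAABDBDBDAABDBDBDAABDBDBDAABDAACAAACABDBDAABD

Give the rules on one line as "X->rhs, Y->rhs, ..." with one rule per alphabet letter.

  step 0 ⇒ step 1: CBBA ⇒ AA·AAC·AAC·BD
    A ↦ BD
    B ↦ AAC
    C ↦ AA
    D ↦ A  (constrained at step 1)

A->BD, B->AAC, C->AA, D->A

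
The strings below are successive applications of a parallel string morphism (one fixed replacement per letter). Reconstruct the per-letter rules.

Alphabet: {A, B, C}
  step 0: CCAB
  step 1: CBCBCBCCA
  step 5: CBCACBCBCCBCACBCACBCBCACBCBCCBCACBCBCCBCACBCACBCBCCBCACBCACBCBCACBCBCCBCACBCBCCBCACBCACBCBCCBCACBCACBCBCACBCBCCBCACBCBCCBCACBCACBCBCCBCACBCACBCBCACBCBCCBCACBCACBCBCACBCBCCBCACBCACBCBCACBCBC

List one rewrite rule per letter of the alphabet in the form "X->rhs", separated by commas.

A->CBC, B->CA, C->CB

  step 0 ⇒ step 1: CCAB ⇒ CB·CB·CBC·CA
    A ↦ CBC
    B ↦ CA
    C ↦ CB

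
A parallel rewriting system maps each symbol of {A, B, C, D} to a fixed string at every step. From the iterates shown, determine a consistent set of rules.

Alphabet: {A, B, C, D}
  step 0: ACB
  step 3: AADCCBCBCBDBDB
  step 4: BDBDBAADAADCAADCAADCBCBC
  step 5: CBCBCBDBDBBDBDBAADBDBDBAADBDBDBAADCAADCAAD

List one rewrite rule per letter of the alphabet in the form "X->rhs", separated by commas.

A->BD, B->C, C->AAD, D->B

  step 4 ⇒ step 5: BDBDBAADAADCAADCAADCBCBC ⇒ C·B·C·B·C·BD·BD·B·BD·BD·B·AAD·BD·BD·B·AAD·BD·BD·B·AAD·C·AAD·C·AAD
    A ↦ BD
    B ↦ C
    C ↦ AAD
    D ↦ B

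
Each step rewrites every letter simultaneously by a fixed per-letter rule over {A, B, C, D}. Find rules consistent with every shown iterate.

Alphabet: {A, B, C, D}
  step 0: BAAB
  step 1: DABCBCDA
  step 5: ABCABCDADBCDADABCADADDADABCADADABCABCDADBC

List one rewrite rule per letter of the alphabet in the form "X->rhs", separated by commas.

A->BC, B->DA, C->D, D->A

  step 0 ⇒ step 1: BAAB ⇒ DA·BC·BC·DA
    A ↦ BC
    B ↦ DA
    C ↦ D  (constrained at step 1)
    D ↦ A  (constrained at step 1)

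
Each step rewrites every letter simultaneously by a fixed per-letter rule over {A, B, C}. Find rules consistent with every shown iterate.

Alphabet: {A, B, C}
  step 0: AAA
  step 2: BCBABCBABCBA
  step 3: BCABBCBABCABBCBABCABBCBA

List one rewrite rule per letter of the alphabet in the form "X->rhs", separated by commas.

A->BA, B->BC, C->AB

  step 2 ⇒ step 3: BCBABCBABCBA ⇒ BC·AB·BC·BA·BC·AB·BC·BA·BC·AB·BC·BA
    A ↦ BA
    B ↦ BC
    C ↦ AB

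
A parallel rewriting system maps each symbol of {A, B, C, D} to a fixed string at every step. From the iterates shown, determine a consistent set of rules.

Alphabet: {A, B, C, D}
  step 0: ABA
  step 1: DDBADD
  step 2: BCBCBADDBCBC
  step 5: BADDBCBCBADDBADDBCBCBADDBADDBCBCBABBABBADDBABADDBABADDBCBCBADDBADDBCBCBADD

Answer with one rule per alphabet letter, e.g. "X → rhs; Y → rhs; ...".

  step 1 ⇒ step 2: DDBADD ⇒ BC·BC·BA·DD·BC·BC
    A ↦ DD
    B ↦ BA
    D ↦ BC
    C ↦ B  (constrained at step 2)

A->DD, B->BA, C->B, D->BC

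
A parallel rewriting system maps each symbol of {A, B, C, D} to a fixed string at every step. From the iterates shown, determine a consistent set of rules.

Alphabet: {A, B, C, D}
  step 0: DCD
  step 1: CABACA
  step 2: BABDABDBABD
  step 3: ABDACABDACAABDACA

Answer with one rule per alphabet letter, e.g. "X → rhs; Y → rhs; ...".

  step 2 ⇒ step 3: BABDABDBABD ⇒ A·BD·A·CA·BD·A·CA·A·BD·A·CA
    A ↦ BD
    B ↦ A
    D ↦ CA
  step 0 ⇒ step 1: DCD ⇒ CA·BA·CA
    C ↦ BA

A->BD, B->A, C->BA, D->CA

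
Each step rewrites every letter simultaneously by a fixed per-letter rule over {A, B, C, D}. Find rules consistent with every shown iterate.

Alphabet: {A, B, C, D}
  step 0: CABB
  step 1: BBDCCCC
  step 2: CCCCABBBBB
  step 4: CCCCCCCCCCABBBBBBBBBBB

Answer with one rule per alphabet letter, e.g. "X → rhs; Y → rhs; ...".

  step 1 ⇒ step 2: BBDCCCC ⇒ CC·CC·AB·B·B·B·B
    B ↦ CC
    C ↦ B
    D ↦ AB
  step 0 ⇒ step 1: CABB ⇒ B·BD·CC·CC
    A ↦ BD

A->BD, B->CC, C->B, D->AB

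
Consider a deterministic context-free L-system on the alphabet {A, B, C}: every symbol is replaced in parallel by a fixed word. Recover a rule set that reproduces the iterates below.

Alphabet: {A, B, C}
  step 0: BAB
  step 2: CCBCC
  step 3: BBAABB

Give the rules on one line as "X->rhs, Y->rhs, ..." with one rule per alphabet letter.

A->C, B->AA, C->B

  step 2 ⇒ step 3: CCBCC ⇒ B·B·AA·B·B
    B ↦ AA
    C ↦ B
    A ↦ C  (constrained at step 0)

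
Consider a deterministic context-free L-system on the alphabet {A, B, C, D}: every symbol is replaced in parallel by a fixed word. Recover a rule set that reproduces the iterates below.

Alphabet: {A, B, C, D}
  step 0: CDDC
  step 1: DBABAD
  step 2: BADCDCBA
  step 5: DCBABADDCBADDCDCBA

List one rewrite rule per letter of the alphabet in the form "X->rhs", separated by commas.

A->C, B->D, C->D, D->BA

  step 1 ⇒ step 2: DBABAD ⇒ BA·D·C·D·C·BA
    A ↦ C
    B ↦ D
    D ↦ BA
  step 0 ⇒ step 1: CDDC ⇒ D·BA·BA·D
    C ↦ D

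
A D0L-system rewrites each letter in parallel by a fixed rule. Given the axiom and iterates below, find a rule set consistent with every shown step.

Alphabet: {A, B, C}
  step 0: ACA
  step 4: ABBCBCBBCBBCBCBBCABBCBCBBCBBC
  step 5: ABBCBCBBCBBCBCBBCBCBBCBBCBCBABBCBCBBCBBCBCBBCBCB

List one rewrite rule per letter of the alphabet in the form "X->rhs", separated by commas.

A->AB, B->BC, C->B

  step 4 ⇒ step 5: ABBCBCBBCBBCBCBBCABBCBCBBCBBC ⇒ AB·BC·BC·B·BC·B·BC·BC·B·BC·BC·B·BC·B·BC·BC·B·AB·BC·BC·B·BC·B·BC·BC·B·BC·BC·B
    A ↦ AB
    B ↦ BC
    C ↦ B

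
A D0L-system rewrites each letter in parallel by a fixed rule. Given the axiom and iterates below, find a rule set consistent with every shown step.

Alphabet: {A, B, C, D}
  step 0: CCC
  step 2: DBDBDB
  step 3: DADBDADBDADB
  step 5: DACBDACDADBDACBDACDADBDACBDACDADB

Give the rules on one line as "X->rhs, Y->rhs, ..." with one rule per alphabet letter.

  step 2 ⇒ step 3: DBDBDB ⇒ DA·DB·DA·DB·DA·DB
    B ↦ DB
    D ↦ DA
    A ↦ C  (constrained at step 3)
    C ↦ B  (constrained at step 0)

A->C, B->DB, C->B, D->DA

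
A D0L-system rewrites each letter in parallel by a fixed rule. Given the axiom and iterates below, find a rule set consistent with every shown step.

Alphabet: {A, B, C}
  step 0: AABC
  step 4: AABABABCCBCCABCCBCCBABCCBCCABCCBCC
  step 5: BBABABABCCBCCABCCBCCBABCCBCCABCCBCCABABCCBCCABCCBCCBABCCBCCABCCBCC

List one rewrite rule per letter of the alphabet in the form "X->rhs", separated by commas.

  step 4 ⇒ step 5: AABABABCCBCCABCCBCCBABCCBCCABCCBCC ⇒ B·B·A·B·A·B·A·BCC·BCC·A·BCC·BCC·B·A·BCC·BCC·A·BCC·BCC·A·B·A·BCC·BCC·A·BCC·BCC·B·A·BCC·BCC·A·BCC·BCC
    A ↦ B
    B ↦ A
    C ↦ BCC

A->B, B->A, C->BCC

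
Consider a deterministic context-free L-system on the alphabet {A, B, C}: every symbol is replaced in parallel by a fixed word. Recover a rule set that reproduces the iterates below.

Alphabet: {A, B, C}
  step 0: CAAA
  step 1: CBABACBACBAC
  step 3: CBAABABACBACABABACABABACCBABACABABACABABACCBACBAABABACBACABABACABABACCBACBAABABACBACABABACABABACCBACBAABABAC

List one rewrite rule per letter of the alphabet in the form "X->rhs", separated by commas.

  step 0 ⇒ step 1: CAAA ⇒ CBA·BAC·BAC·BAC
    A ↦ BAC
    C ↦ CBA
    B ↦ ABA  (constrained at step 1)

A->BAC, B->ABA, C->CBA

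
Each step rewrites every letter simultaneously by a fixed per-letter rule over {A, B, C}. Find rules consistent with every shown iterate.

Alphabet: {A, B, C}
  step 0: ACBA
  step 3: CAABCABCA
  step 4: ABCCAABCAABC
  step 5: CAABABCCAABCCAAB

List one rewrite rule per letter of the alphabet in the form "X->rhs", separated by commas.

A->C, B->A, C->AB

  step 4 ⇒ step 5: ABCCAABCAABC ⇒ C·A·AB·AB·C·C·A·AB·C·C·A·AB
    A ↦ C
    B ↦ A
    C ↦ AB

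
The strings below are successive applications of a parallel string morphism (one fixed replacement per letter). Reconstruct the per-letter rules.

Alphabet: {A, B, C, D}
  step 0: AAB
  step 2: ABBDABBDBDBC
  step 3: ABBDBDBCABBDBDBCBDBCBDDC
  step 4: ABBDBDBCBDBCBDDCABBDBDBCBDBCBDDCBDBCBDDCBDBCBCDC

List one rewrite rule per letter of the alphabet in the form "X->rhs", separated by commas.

  step 3 ⇒ step 4: ABBDBDBCABBDBDBCBDBCBDDC ⇒ AB·BD·BD·BC·BD·BC·BD·DC·AB·BD·BD·BC·BD·BC·BD·DC·BD·BC·BD·DC·BD·BC·BC·DC
    A ↦ AB
    B ↦ BD
    C ↦ DC
    D ↦ BC

A->AB, B->BD, C->DC, D->BC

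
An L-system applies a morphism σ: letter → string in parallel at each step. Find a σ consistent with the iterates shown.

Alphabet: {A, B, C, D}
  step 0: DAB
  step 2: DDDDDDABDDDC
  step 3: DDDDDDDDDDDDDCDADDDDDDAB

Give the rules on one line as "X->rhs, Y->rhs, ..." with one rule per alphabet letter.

  step 2 ⇒ step 3: DDDDDDABDDDC ⇒ DD·DD·DD·DD·DD·DD·DC·DA·DD·DD·DD·AB
    A ↦ DC
    B ↦ DA
    C ↦ AB
    D ↦ DD

A->DC, B->DA, C->AB, D->DD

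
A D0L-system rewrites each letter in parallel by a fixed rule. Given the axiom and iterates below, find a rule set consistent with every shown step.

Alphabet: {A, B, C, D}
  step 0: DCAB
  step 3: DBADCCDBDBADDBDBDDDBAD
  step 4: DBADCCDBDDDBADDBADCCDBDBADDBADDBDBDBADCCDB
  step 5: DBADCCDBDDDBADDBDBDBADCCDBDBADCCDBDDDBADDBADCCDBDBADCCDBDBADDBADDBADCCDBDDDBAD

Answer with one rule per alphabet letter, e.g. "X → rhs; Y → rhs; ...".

A->CC, B->AD, C->D, D->DB

  step 4 ⇒ step 5: DBADCCDBDDDBADDBADCCDBDBADDBADDBDBDBADCCDB ⇒ DB·AD·CC·DB·D·D·DB·AD·DB·DB·DB·AD·CC·DB·DB·AD·CC·DB·D·D·DB·AD·DB·AD·CC·DB·DB·AD·CC·DB·DB·AD·DB·AD·DB·AD·CC·DB·D·D·DB·AD
    A ↦ CC
    B ↦ AD
    C ↦ D
    D ↦ DB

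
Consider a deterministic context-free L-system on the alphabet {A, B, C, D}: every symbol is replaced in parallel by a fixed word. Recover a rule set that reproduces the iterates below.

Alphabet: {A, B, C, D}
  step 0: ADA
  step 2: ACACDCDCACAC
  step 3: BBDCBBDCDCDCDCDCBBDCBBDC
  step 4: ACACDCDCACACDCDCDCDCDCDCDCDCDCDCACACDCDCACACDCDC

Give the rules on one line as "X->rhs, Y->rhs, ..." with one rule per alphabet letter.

A->BB, B->AC, C->DC, D->DC

  step 3 ⇒ step 4: BBDCBBDCDCDCDCDCBBDCBBDC ⇒ AC·AC·DC·DC·AC·AC·DC·DC·DC·DC·DC·DC·DC·DC·DC·DC·AC·AC·DC·DC·AC·AC·DC·DC
    B ↦ AC
    C ↦ DC
    D ↦ DC
  step 2 ⇒ step 3: ACACDCDCACAC ⇒ BB·DC·BB·DC·DC·DC·DC·DC·BB·DC·BB·DC
    A ↦ BB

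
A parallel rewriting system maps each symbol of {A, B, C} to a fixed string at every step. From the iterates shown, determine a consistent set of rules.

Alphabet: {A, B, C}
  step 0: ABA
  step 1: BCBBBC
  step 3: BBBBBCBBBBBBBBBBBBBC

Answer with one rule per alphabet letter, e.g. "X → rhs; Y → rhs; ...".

A->BC, B->BB, C->A

  step 0 ⇒ step 1: ABA ⇒ BC·BB·BC
    A ↦ BC
    B ↦ BB
    C ↦ A  (constrained at step 1)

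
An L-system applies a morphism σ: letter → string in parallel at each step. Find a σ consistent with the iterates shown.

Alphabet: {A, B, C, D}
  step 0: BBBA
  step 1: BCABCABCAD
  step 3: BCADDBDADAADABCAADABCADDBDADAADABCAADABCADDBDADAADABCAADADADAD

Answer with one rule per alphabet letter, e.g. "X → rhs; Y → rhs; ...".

  step 0 ⇒ step 1: BBBA ⇒ BCA·BCA·BCA·D
    A ↦ D
    B ↦ BCA
    C ↦ DDB  (constrained at step 1)
    D ↦ ADA  (constrained at step 1)

A->D, B->BCA, C->DDB, D->ADA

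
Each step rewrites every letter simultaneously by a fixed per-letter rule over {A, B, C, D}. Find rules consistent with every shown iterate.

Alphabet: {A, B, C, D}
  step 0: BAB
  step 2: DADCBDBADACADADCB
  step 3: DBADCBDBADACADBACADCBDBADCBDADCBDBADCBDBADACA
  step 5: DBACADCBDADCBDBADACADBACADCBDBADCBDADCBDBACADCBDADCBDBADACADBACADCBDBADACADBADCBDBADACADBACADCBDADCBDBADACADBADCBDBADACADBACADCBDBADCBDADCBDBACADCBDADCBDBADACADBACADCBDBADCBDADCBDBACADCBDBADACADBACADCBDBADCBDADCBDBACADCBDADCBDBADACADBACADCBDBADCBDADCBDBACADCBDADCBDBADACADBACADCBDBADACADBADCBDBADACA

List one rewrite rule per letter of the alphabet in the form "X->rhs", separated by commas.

  step 2 ⇒ step 3: DADCBDBADACADADCB ⇒ DBA·DCB·DBA·DA·CA·DBA·CA·DCB·DBA·DCB·DA·DCB·DBA·DCB·DBA·DA·CA
    A ↦ DCB
    B ↦ CA
    C ↦ DA
    D ↦ DBA

A->DCB, B->CA, C->DA, D->DBA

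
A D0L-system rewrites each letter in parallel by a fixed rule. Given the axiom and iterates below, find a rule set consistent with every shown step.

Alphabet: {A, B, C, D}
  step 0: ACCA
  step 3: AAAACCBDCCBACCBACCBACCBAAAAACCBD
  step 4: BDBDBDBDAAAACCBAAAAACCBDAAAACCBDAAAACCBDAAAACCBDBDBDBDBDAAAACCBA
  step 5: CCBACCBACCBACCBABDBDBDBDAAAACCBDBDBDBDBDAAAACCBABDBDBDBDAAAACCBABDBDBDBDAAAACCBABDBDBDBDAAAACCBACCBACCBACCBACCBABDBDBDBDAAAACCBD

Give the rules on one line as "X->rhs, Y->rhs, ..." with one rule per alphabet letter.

A->BD, B->CC, C->AA, D->BA

  step 4 ⇒ step 5: BDBDBDBDAAAACCBAAAAACCBDAAAACCBDAAAACCBDAAAACCBDBDBDBDBDAAAACCBA ⇒ CC·BA·CC·BA·CC·BA·CC·BA·BD·BD·BD·BD·AA·AA·CC·BD·BD·BD·BD·BD·AA·AA·CC·BA·BD·BD·BD·BD·AA·AA·CC·BA·BD·BD·BD·BD·AA·AA·CC·BA·BD·BD·BD·BD·AA·AA·CC·BA·CC·BA·CC·BA·CC·BA·CC·BA·BD·BD·BD·BD·AA·AA·CC·BD
    A ↦ BD
    B ↦ CC
    C ↦ AA
    D ↦ BA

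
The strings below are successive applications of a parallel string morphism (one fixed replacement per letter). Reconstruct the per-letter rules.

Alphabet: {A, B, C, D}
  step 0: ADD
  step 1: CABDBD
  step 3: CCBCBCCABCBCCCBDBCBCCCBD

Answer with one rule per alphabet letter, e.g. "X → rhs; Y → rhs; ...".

  step 0 ⇒ step 1: ADD ⇒ CA·BD·BD
    A ↦ CA
    D ↦ BD
    B ↦ CC  (constrained at step 1)
    C ↦ BC  (constrained at step 1)

A->CA, B->CC, C->BC, D->BD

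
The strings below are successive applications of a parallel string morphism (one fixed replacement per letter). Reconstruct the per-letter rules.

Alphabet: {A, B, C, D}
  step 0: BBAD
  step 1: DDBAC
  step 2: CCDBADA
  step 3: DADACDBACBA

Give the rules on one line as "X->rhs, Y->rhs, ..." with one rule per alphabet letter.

A->BA, B->D, C->DA, D->C

  step 2 ⇒ step 3: CCDBADA ⇒ DA·DA·C·D·BA·C·BA
    A ↦ BA
    B ↦ D
    C ↦ DA
    D ↦ C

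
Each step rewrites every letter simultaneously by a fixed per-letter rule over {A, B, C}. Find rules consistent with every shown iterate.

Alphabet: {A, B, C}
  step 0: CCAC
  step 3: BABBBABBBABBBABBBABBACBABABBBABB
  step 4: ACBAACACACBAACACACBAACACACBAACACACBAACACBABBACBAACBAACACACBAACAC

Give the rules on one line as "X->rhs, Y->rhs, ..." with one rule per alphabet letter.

A->BA, B->AC, C->BB

  step 3 ⇒ step 4: BABBBABBBABBBABBBABBACBABABBBABB ⇒ AC·BA·AC·AC·AC·BA·AC·AC·AC·BA·AC·AC·AC·BA·AC·AC·AC·BA·AC·AC·BA·BB·AC·BA·AC·BA·AC·AC·AC·BA·AC·AC
    A ↦ BA
    B ↦ AC
    C ↦ BB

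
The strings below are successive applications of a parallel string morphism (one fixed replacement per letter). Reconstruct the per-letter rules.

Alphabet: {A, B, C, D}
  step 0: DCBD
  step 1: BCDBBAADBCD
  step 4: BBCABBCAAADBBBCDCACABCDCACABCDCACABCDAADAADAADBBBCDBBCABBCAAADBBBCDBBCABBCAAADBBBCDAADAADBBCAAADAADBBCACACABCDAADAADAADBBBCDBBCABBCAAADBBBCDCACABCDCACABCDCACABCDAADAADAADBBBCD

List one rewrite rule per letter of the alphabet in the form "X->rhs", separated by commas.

  step 0 ⇒ step 1: DCBD ⇒ BCD·BB·AAD·BCD
    B ↦ AAD
    C ↦ BB
    D ↦ BCD
    A ↦ CA  (constrained at step 1)

A->CA, B->AAD, C->BB, D->BCD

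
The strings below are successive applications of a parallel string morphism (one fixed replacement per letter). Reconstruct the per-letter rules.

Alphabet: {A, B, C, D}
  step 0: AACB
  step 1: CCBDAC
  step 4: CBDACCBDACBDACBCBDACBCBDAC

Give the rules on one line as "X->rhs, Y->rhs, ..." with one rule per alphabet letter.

  step 0 ⇒ step 1: AACB ⇒ C·C·BD·AC
    A ↦ C
    B ↦ AC
    C ↦ BD
    D ↦ B  (constrained at step 1)

A->C, B->AC, C->BD, D->B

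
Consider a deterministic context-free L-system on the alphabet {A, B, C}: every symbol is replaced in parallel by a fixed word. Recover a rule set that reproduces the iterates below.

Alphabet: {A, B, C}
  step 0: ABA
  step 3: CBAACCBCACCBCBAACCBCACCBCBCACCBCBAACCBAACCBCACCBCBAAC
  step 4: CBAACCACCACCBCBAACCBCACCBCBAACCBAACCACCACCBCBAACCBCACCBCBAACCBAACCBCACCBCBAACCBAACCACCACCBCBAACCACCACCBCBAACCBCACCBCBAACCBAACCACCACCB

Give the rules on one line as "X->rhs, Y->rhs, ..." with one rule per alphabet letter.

  step 3 ⇒ step 4: CBAACCBCACCBCBAACCBCACCBCBCACCBCBAACCBAACCBCACCBCBAAC ⇒ CB·AAC·CAC·CAC·CB·CB·AAC·CB·CAC·CB·CB·AAC·CB·AAC·CAC·CAC·CB·CB·AAC·CB·CAC·CB·CB·AAC·CB·AAC·CB·CAC·CB·CB·AAC·CB·AAC·CAC·CAC·CB·CB·AAC·CAC·CAC·CB·CB·AAC·CB·CAC·CB·CB·AAC·CB·AAC·CAC·CAC·CB
    A ↦ CAC
    B ↦ AAC
    C ↦ CB

A->CAC, B->AAC, C->CB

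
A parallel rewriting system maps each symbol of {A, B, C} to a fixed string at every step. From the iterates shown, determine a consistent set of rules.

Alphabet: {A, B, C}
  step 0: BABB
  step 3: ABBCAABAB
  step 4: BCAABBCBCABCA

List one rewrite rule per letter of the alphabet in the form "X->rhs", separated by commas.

A->BC, B->A, C->B

  step 3 ⇒ step 4: ABBCAABAB ⇒ BC·A·A·B·BC·BC·A·BC·A
    A ↦ BC
    B ↦ A
    C ↦ B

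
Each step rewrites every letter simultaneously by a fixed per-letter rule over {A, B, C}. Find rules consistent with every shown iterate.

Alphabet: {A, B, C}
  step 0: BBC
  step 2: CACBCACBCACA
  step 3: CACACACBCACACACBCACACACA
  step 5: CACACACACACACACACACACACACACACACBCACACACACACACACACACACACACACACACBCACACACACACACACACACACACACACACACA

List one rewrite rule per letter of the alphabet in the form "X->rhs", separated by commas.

  step 2 ⇒ step 3: CACBCACBCACA ⇒ CA·CA·CA·CB·CA·CA·CA·CB·CA·CA·CA·CA
    A ↦ CA
    B ↦ CB
    C ↦ CA

A->CA, B->CB, C->CA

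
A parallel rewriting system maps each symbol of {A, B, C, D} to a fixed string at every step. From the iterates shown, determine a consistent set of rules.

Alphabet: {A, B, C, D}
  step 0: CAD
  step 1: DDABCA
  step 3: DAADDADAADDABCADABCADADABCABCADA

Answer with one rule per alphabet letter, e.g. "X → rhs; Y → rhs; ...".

A->DA, B->DAA, C->D, D->BCA

  step 0 ⇒ step 1: CAD ⇒ D·DA·BCA
    A ↦ DA
    C ↦ D
    D ↦ BCA
    B ↦ DAA  (constrained at step 1)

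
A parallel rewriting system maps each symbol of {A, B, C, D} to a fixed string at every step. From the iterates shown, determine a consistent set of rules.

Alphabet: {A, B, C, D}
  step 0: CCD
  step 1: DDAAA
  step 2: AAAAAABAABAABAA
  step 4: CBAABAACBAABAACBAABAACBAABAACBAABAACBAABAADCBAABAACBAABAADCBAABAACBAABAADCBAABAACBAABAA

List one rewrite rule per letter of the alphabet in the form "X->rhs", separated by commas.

  step 1 ⇒ step 2: DDAAA ⇒ AAA·AAA·BAA·BAA·BAA
    A ↦ BAA
    D ↦ AAA
    B ↦ C  (constrained at step 2)
  step 0 ⇒ step 1: CCD ⇒ D·D·AAA
    C ↦ D

A->BAA, B->C, C->D, D->AAA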